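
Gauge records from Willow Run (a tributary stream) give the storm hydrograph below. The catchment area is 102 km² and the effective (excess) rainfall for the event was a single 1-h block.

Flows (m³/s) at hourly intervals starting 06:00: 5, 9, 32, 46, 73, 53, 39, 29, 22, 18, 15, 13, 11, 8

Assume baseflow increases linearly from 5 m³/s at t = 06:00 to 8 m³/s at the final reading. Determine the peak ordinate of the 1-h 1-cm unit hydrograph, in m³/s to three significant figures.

Direct runoff: 0.00, 3.77, 26.54, 40.31, 67.08, 46.85, 32.62, 22.38, 15.15, 10.92, 7.69, 5.46, 3.23, 0.00 m³/s; ΣQ_DR = 282.0 m³/s, peak = 67.08 m³/s.
Runoff depth d = ΣQ_DR·Δt / A = 282.0 × 3600 / (102 km²) = 9.953 mm.
The 1-cm UH is the DRH scaled by (10 mm)/d, so U_p = 67.08 × 10/9.953 = 67.4 m³/s.

U_p ≈ 67.4 m³/s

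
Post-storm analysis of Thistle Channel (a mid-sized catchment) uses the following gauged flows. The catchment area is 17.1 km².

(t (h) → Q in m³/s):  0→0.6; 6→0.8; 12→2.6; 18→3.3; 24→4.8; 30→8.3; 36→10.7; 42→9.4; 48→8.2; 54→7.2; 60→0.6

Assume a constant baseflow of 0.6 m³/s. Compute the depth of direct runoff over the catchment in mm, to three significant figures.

d ≈ 63.0 mm

Direct runoff: 0.0, 0.2, 2.0, 2.7, 4.2, 7.7, 10.1, 8.8, 7.6, 6.6, 0.0 m³/s; ΣQ_DR = 49.90 m³/s.
V = ΣQ_DR · Δt = 49.90 × 21600 s = 1.078 × 10^6 m³.
Over A = 17.1 km², depth = V / A = 63.0 mm.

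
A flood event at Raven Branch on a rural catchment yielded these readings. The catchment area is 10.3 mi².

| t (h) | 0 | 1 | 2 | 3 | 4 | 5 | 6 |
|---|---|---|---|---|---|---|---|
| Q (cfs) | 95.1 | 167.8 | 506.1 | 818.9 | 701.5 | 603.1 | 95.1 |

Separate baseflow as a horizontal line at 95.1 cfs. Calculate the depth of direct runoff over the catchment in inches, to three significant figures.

d ≈ 0.349 in

Direct runoff: 0.0, 72.7, 411.0, 723.8, 606.4, 508.0, 0.0 cfs; ΣQ_DR = 2322 cfs.
V = ΣQ_DR · Δt = 2322 × 3600 s = 8.359 × 10^6 ft³.
Over A = 10.3 mi², depth = V / A = 0.349 in.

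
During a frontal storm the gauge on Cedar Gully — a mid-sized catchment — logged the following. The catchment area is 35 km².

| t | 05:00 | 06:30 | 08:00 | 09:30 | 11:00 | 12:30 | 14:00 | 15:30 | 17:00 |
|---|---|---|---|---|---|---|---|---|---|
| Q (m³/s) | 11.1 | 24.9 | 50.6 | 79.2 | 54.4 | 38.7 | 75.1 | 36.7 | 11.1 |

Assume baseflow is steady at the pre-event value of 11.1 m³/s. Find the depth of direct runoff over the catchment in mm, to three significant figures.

Direct runoff: 0.0, 13.8, 39.5, 68.1, 43.3, 27.6, 64.0, 25.6, 0.0 m³/s; ΣQ_DR = 281.9 m³/s.
V = ΣQ_DR · Δt = 281.9 × 5400 s = 1.522 × 10^6 m³.
Over A = 35 km², depth = V / A = 43.5 mm.

d ≈ 43.5 mm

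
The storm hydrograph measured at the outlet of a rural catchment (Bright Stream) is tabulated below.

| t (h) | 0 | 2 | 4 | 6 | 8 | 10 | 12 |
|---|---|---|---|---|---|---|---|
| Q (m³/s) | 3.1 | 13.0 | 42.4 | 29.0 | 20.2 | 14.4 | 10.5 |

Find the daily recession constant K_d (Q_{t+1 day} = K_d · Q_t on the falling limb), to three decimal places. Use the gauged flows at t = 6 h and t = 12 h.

Between t = 6 h and t = 12 h the flow falls from 29.0 to 10.5 m³/s over 3×2 h = 6 h.
Per-interval ratio K = (10.5/29.0)^(1/3) = 0.7127; K_d = K^(24/2) = 0.017.

K_d ≈ 0.017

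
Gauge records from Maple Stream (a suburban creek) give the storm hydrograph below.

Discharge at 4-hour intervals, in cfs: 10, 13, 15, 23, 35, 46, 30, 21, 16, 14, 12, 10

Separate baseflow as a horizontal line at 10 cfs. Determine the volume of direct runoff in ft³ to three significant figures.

V ≈ 1.80 × 10^6 ft³

Direct-runoff ordinates (Q − Q_b): 0.0, 3.0, 5.0, 13.0, 25.0, 36.0, 20.0, 11.0, 6.0, 4.0, 2.0, 0.0 cfs.
ΣQ_DR = 125.0 cfs.
With Δt = 4 h = 14400 s, V = ΣQ_DR · Δt = 125.0 × 14400 = 1.80 × 10^6 ft³.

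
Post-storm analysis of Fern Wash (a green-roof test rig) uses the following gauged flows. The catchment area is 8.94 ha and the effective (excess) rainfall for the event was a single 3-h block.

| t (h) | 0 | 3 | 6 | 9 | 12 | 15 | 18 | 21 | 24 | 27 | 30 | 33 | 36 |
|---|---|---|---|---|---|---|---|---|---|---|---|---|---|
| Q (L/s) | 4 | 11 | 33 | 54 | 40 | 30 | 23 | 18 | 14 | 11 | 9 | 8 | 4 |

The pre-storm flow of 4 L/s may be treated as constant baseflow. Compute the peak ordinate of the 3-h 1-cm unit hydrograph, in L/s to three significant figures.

Direct runoff: 0.0, 7.0, 29.0, 50.0, 36.0, 26.0, 19.0, 14.0, 10.0, 7.0, 5.0, 4.0, 0.0 L/s; ΣQ_DR = 207.0 L/s, peak = 50.0 L/s.
Runoff depth d = ΣQ_DR·Δt / A = 207.0 × 10800 / (8.94 ha) = 25.01 mm.
The 1-cm UH is the DRH scaled by (10 mm)/d, so U_p = 50.0 × 10/25.01 = 20.0 L/s.

U_p ≈ 20.0 L/s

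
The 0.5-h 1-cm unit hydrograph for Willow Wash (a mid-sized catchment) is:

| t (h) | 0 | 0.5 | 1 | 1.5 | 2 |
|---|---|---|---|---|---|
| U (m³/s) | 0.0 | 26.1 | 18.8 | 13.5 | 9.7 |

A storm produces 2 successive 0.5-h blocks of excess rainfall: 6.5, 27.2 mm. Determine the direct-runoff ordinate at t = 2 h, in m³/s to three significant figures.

By discrete convolution, Q_j = Σ (P_i / 10 mm) · U_{j−i}.
At t = 2 h (j=4): Q = (6.5/10)·9.7 + (27.2/10)·13.5 = 43.0 m³/s.

Q ≈ 43.0 m³/s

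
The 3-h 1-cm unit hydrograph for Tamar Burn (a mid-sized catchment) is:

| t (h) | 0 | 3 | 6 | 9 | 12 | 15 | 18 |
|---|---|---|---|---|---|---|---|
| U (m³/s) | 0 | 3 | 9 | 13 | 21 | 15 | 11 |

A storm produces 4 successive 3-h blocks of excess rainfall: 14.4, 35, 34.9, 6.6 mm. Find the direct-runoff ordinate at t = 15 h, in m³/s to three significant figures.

Q ≈ 146 m³/s

By discrete convolution, Q_j = Σ (P_i / 10 mm) · U_{j−i}.
At t = 15 h (j=5): Q = (14.4/10)·15 + (35/10)·21 + (34.9/10)·13 + (6.6/10)·9 = 146 m³/s.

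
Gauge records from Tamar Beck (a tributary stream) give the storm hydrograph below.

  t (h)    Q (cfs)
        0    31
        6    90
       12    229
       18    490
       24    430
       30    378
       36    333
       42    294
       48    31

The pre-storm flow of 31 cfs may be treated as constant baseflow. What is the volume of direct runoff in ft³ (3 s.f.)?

Direct-runoff ordinates (Q − Q_b): 0.0, 59.0, 198.0, 459.0, 399.0, 347.0, 302.0, 263.0, 0.0 cfs.
ΣQ_DR = 2027 cfs.
With Δt = 6 h = 21600 s, V = ΣQ_DR · Δt = 2027 × 21600 = 4.38 × 10^7 ft³.

V ≈ 4.38 × 10^7 ft³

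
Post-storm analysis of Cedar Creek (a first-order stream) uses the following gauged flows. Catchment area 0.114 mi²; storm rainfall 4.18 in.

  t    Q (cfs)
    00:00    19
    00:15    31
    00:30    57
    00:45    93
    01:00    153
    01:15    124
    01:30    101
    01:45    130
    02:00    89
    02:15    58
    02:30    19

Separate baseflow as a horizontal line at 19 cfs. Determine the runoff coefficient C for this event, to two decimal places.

ΣQ_DR = 665.0 cfs; V = ΣQ_DR·Δt = 5.985 × 10^5 ft³.
Runoff depth d = V / A = 2.260 in.
C = d / P = 2.260 / 4.18 = 0.54.

C ≈ 0.54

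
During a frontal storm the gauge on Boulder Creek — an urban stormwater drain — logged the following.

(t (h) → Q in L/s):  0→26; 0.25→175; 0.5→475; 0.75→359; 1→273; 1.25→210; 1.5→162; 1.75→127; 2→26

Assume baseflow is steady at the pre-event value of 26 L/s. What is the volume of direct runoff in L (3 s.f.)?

V ≈ 1.44 × 10^6 L

Direct-runoff ordinates (Q − Q_b): 0.0, 149.0, 449.0, 333.0, 247.0, 184.0, 136.0, 101.0, 0.0 L/s.
ΣQ_DR = 1599 L/s.
With Δt = 0.25 h = 900 s, V = ΣQ_DR · Δt = 1599 × 900 = 1.44 × 10^6 L.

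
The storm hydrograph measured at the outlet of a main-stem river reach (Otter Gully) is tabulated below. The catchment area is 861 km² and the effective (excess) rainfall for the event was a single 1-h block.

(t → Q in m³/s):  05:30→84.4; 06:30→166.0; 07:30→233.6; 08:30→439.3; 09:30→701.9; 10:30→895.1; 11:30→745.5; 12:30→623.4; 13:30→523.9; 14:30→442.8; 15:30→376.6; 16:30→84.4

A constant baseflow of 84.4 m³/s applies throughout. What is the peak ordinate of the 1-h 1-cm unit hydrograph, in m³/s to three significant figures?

U_p ≈ 450 m³/s

Direct runoff: 0.0, 81.6, 149.2, 354.9, 617.5, 810.7, 661.1, 539.0, 439.5, 358.4, 292.2, 0.0 m³/s; ΣQ_DR = 4304 m³/s, peak = 810.7 m³/s.
Runoff depth d = ΣQ_DR·Δt / A = 4304 × 3600 / (861 km²) = 18.00 mm.
The 1-cm UH is the DRH scaled by (10 mm)/d, so U_p = 810.7 × 10/18.00 = 450 m³/s.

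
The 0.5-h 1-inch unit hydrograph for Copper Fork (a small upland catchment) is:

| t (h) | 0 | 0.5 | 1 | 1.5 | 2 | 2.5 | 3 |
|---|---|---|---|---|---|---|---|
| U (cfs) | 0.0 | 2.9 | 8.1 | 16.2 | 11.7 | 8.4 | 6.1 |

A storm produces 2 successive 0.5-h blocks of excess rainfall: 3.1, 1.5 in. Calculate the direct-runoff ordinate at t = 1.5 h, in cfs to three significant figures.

Q ≈ 62.4 cfs

By discrete convolution, Q_j = Σ (P_i / 1 in) · U_{j−i}.
At t = 1.5 h (j=3): Q = (3.1/1)·16.2 + (1.5/1)·8.1 = 62.4 cfs.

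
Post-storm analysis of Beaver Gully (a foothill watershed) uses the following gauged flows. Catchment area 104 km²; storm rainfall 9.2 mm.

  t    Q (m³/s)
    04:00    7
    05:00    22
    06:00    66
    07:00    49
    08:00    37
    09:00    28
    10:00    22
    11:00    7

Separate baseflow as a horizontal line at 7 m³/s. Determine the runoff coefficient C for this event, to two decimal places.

C ≈ 0.68

ΣQ_DR = 182.0 m³/s; V = ΣQ_DR·Δt = 6.552 × 10^5 m³.
Runoff depth d = V / A = 6.300 mm.
C = d / P = 6.300 / 9.2 = 0.68.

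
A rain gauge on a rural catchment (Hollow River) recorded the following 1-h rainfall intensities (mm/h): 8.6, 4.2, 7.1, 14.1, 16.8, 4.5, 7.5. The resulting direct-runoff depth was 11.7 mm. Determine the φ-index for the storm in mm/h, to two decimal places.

Only the 2 blocks with intensity above φ contribute runoff: 14.1, 16.8 mm/h.
Σ(I−φ)·Δt = d  ⇒  (14.1+16.8 − 2φ)·1 = 11.7
φ = (30.90 − 11.7/1) / 2 = 9.60 mm/h.

φ ≈ 9.60 mm/h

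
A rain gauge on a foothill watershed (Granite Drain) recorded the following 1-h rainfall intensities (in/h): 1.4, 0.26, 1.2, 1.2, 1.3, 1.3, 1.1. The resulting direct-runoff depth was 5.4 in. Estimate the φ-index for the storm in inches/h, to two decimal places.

Only the 6 blocks with intensity above φ contribute runoff: 1.4, 1.2, 1.2, 1.3, 1.3, 1.1 in/h.
Σ(I−φ)·Δt = d  ⇒  (1.4+1.2+1.2+1.3+1.3+1.1 − 6φ)·1 = 5.4
φ = (7.500 − 5.4/1) / 6 = 0.35 in/h.

φ ≈ 0.35 in/h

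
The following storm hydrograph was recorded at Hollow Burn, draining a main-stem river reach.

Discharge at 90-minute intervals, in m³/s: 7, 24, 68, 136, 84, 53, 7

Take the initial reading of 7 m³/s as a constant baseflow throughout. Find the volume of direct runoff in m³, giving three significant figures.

V ≈ 1.78 × 10^6 m³

Direct-runoff ordinates (Q − Q_b): 0.0, 17.0, 61.0, 129.0, 77.0, 46.0, 0.0 m³/s.
ΣQ_DR = 330.0 m³/s.
With Δt = 1.5 h = 5400 s, V = ΣQ_DR · Δt = 330.0 × 5400 = 1.78 × 10^6 m³.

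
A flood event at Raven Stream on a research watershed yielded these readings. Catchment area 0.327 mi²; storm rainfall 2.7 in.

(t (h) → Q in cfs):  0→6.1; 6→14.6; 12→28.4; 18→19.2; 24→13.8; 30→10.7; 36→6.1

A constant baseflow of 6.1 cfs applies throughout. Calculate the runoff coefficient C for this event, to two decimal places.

ΣQ_DR = 56.20 cfs; V = ΣQ_DR·Δt = 1.214 × 10^6 ft³.
Runoff depth d = V / A = 1.598 in.
C = d / P = 1.598 / 2.7 = 0.59.

C ≈ 0.59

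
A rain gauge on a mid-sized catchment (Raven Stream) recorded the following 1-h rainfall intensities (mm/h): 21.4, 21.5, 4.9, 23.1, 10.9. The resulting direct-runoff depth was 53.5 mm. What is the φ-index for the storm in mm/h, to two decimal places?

Only the 4 blocks with intensity above φ contribute runoff: 21.4, 21.5, 23.1, 10.9 mm/h.
Σ(I−φ)·Δt = d  ⇒  (21.4+21.5+23.1+10.9 − 4φ)·1 = 53.5
φ = (76.90 − 53.5/1) / 4 = 5.85 mm/h.

φ ≈ 5.85 mm/h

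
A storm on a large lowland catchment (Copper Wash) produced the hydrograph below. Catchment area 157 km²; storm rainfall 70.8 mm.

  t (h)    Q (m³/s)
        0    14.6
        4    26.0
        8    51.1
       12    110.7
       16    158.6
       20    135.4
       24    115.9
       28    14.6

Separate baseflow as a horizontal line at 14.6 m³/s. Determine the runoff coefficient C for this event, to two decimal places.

ΣQ_DR = 510.1 m³/s; V = ΣQ_DR·Δt = 7.345 × 10^6 m³.
Runoff depth d = V / A = 46.79 mm.
C = d / P = 46.79 / 70.8 = 0.66.

C ≈ 0.66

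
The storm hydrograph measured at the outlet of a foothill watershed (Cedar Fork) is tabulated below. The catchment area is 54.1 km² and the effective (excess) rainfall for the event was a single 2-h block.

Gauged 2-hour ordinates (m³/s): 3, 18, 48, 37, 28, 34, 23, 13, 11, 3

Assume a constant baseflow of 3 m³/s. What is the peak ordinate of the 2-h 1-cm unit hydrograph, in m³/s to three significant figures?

Direct runoff: 0.0, 15.0, 45.0, 34.0, 25.0, 31.0, 20.0, 10.0, 8.0, 0.0 m³/s; ΣQ_DR = 188.0 m³/s, peak = 45.0 m³/s.
Runoff depth d = ΣQ_DR·Δt / A = 188.0 × 7200 / (54.1 km²) = 25.02 mm.
The 1-cm UH is the DRH scaled by (10 mm)/d, so U_p = 45.0 × 10/25.02 = 18.0 m³/s.

U_p ≈ 18.0 m³/s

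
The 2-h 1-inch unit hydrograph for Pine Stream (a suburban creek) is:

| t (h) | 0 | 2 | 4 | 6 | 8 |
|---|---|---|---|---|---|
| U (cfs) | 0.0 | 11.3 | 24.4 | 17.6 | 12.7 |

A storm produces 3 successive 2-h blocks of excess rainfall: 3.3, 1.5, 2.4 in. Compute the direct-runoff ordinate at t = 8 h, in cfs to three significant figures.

By discrete convolution, Q_j = Σ (P_i / 1 in) · U_{j−i}.
At t = 8 h (j=4): Q = (3.3/1)·12.7 + (1.5/1)·17.6 + (2.4/1)·24.4 = 127 cfs.

Q ≈ 127 cfs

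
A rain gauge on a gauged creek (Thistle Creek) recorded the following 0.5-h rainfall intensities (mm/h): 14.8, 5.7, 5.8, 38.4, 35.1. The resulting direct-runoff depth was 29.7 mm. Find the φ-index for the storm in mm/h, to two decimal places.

Only the 3 blocks with intensity above φ contribute runoff: 14.8, 38.4, 35.1 mm/h.
Σ(I−φ)·Δt = d  ⇒  (14.8+38.4+35.1 − 3φ)·0.5 = 29.7
φ = (88.30 − 29.7/0.5) / 3 = 9.63 mm/h.

φ ≈ 9.63 mm/h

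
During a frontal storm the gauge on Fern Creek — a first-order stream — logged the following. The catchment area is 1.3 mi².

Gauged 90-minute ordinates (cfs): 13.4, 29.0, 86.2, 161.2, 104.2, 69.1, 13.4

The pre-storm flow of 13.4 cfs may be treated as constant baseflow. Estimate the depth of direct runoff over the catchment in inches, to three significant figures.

Direct runoff: 0.0, 15.6, 72.8, 147.8, 90.8, 55.7, 0.0 cfs; ΣQ_DR = 382.7 cfs.
V = ΣQ_DR · Δt = 382.7 × 5400 s = 2.067 × 10^6 ft³.
Over A = 1.3 mi², depth = V / A = 0.684 in.

d ≈ 0.684 in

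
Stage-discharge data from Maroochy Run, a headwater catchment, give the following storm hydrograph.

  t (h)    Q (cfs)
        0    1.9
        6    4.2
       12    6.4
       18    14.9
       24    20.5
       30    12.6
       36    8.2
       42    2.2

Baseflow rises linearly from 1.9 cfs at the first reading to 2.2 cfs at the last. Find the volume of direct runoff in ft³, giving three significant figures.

V ≈ 1.18 × 10^6 ft³

Direct-runoff ordinates (Q − Q_b): 0.00, 2.26, 4.41, 12.87, 18.43, 10.49, 6.04, 0.00 cfs.
ΣQ_DR = 54.50 cfs.
With Δt = 6 h = 21600 s, V = ΣQ_DR · Δt = 54.50 × 21600 = 1.18 × 10^6 ft³.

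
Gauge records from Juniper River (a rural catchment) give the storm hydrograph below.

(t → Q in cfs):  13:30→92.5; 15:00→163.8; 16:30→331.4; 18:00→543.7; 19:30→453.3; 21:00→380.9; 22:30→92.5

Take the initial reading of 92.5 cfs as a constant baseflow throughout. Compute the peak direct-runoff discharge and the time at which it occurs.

Subtracting baseflow gives direct-runoff ordinates: 0.0, 71.3, 238.9, 451.2, 360.8, 288.4, 0.0 cfs.
The maximum is 451.2 cfs, occurring at the reading for t = 18:00.

Q_p = 451.2 cfs at t = 18:00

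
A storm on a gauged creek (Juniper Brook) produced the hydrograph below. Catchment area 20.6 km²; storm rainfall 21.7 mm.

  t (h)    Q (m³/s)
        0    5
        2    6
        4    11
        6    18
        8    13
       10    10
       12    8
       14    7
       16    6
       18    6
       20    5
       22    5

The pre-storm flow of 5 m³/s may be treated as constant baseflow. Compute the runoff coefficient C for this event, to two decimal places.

ΣQ_DR = 40.00 m³/s; V = ΣQ_DR·Δt = 2.880 × 10^5 m³.
Runoff depth d = V / A = 13.98 mm.
C = d / P = 13.98 / 21.7 = 0.64.

C ≈ 0.64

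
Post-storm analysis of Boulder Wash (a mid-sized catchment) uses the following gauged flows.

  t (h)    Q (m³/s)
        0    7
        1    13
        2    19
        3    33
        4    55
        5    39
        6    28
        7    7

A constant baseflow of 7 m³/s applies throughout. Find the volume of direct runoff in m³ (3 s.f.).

Direct-runoff ordinates (Q − Q_b): 0.0, 6.0, 12.0, 26.0, 48.0, 32.0, 21.0, 0.0 m³/s.
ΣQ_DR = 145.0 m³/s.
With Δt = 1 h = 3600 s, V = ΣQ_DR · Δt = 145.0 × 3600 = 5.22 × 10^5 m³.

V ≈ 5.22 × 10^5 m³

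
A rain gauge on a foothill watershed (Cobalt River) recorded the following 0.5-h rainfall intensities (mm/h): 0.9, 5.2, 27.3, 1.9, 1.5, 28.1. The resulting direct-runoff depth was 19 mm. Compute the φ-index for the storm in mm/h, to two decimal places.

Only the 2 blocks with intensity above φ contribute runoff: 27.3, 28.1 mm/h.
Σ(I−φ)·Δt = d  ⇒  (27.3+28.1 − 2φ)·0.5 = 19
φ = (55.40 − 19/0.5) / 2 = 8.70 mm/h.

φ ≈ 8.70 mm/h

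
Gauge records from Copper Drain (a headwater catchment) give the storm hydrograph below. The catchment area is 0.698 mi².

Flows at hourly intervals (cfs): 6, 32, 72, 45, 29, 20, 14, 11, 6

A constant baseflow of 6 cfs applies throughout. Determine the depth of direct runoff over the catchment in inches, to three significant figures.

Direct runoff: 0.0, 26.0, 66.0, 39.0, 23.0, 14.0, 8.0, 5.0, 0.0 cfs; ΣQ_DR = 181.0 cfs.
V = ΣQ_DR · Δt = 181.0 × 3600 s = 6.516 × 10^5 ft³.
Over A = 0.698 mi², depth = V / A = 0.402 in.

d ≈ 0.402 in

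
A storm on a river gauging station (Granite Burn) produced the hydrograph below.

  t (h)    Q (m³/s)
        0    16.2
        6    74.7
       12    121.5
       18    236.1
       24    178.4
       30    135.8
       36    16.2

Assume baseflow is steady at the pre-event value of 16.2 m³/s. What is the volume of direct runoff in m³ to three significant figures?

Direct-runoff ordinates (Q − Q_b): 0.0, 58.5, 105.3, 219.9, 162.2, 119.6, 0.0 m³/s.
ΣQ_DR = 665.5 m³/s.
With Δt = 6 h = 21600 s, V = ΣQ_DR · Δt = 665.5 × 21600 = 1.44 × 10^7 m³.

V ≈ 1.44 × 10^7 m³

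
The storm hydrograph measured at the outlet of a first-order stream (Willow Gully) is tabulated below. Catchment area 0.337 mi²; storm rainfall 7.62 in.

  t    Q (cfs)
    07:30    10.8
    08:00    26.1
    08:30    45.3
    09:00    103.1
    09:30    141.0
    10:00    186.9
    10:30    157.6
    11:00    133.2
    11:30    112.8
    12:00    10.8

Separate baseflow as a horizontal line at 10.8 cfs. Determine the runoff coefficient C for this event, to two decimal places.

ΣQ_DR = 819.6 cfs; V = ΣQ_DR·Δt = 1.475 × 10^6 ft³.
Runoff depth d = V / A = 1.884 in.
C = d / P = 1.884 / 7.62 = 0.25.

C ≈ 0.25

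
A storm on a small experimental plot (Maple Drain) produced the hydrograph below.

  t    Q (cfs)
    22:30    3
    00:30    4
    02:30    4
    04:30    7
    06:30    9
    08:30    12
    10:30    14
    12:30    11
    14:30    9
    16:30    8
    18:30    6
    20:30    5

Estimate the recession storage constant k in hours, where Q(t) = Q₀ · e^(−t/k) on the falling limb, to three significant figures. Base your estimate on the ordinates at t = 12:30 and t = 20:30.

On the falling limb, Q drops from 11 to 5 cfs between t = 12:30 and t = 20:30 (Δt = 8 h).
k = −Δt / ln(Q₂/Q₁) = −8 / ln(5/11) = 10.1 h.

k ≈ 10.1 h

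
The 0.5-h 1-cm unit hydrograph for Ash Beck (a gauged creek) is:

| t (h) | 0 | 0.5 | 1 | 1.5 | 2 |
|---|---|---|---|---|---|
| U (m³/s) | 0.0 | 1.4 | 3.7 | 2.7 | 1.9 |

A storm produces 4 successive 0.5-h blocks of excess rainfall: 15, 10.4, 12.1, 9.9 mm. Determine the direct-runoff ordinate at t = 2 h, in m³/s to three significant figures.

Q ≈ 11.5 m³/s

By discrete convolution, Q_j = Σ (P_i / 10 mm) · U_{j−i}.
At t = 2 h (j=4): Q = (15/10)·1.9 + (10.4/10)·2.7 + (12.1/10)·3.7 + (9.9/10)·1.4 = 11.5 m³/s.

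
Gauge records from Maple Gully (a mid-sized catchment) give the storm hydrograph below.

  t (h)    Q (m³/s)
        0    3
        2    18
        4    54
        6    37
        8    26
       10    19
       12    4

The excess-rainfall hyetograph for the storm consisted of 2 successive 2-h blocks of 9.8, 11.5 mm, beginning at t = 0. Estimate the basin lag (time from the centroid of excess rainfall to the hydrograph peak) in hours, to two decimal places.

Centroid of excess rainfall: t_c = Σ P_i·t̄_i / ΣP_i = 2.0798 h (block centres at 1, 3 h).
Hydrograph peak occurs at t = 4 h, so basin lag t_L = 4 − 2.0798 = 1.92 h.

t_L ≈ 1.92 h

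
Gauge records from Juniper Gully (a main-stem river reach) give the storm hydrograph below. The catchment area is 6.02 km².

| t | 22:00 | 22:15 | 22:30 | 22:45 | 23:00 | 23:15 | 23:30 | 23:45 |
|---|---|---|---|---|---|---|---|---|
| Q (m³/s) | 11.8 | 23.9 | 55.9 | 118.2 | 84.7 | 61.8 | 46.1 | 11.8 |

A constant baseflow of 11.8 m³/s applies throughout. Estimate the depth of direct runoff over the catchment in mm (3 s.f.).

Direct runoff: 0.0, 12.1, 44.1, 106.4, 72.9, 50.0, 34.3, 0.0 m³/s; ΣQ_DR = 319.8 m³/s.
V = ΣQ_DR · Δt = 319.8 × 900 s = 2.878 × 10^5 m³.
Over A = 6.02 km², depth = V / A = 47.8 mm.

d ≈ 47.8 mm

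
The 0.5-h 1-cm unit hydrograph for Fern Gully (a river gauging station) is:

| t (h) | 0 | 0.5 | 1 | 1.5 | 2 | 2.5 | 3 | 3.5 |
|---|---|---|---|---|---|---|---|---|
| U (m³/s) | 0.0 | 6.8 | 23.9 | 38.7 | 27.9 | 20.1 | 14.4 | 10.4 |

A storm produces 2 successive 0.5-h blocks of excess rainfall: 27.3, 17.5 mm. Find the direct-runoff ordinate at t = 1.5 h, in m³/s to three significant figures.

Q ≈ 147 m³/s

By discrete convolution, Q_j = Σ (P_i / 10 mm) · U_{j−i}.
At t = 1.5 h (j=3): Q = (27.3/10)·38.7 + (17.5/10)·23.9 = 147 m³/s.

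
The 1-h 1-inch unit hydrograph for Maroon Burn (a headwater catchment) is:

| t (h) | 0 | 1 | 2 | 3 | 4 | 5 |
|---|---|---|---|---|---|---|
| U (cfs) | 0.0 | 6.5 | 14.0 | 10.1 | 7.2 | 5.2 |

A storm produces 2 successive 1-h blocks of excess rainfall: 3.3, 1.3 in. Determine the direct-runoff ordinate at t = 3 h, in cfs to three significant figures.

Q ≈ 51.5 cfs

By discrete convolution, Q_j = Σ (P_i / 1 in) · U_{j−i}.
At t = 3 h (j=3): Q = (3.3/1)·10.1 + (1.3/1)·14.0 = 51.5 cfs.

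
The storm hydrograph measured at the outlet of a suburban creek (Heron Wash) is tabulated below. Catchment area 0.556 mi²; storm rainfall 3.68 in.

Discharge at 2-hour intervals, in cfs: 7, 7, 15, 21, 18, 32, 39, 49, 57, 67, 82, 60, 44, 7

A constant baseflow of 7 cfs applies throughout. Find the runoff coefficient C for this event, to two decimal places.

C ≈ 0.62

ΣQ_DR = 407.0 cfs; V = ΣQ_DR·Δt = 2.930 × 10^6 ft³.
Runoff depth d = V / A = 2.269 in.
C = d / P = 2.269 / 3.68 = 0.62.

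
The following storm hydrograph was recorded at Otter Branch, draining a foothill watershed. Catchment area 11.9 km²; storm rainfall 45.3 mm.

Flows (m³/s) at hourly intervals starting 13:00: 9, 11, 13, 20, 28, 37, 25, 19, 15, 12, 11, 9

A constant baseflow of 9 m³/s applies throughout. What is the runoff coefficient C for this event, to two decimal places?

ΣQ_DR = 101.0 m³/s; V = ΣQ_DR·Δt = 3.636 × 10^5 m³.
Runoff depth d = V / A = 30.55 mm.
C = d / P = 30.55 / 45.3 = 0.67.

C ≈ 0.67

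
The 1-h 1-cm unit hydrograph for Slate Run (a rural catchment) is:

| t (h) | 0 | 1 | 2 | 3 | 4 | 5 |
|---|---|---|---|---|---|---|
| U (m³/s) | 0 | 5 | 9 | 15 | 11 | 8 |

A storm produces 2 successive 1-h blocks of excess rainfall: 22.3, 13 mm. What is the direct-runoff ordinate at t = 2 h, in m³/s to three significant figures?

By discrete convolution, Q_j = Σ (P_i / 10 mm) · U_{j−i}.
At t = 2 h (j=2): Q = (22.3/10)·9 + (13/10)·5 = 26.6 m³/s.

Q ≈ 26.6 m³/s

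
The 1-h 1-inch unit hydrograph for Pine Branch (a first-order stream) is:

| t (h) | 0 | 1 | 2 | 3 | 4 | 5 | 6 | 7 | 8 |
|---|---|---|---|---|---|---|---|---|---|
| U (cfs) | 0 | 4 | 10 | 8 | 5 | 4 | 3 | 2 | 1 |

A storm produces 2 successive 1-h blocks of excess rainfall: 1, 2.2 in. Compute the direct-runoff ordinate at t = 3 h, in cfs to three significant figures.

By discrete convolution, Q_j = Σ (P_i / 1 in) · U_{j−i}.
At t = 3 h (j=3): Q = (1/1)·8 + (2.2/1)·10 = 30.0 cfs.

Q ≈ 30.0 cfs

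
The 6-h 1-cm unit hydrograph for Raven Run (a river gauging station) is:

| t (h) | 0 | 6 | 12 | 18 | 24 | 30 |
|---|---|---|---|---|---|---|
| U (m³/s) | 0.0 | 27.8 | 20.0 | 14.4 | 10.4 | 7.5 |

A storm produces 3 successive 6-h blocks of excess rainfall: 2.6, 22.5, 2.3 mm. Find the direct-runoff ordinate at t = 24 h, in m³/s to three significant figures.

Q ≈ 39.7 m³/s

By discrete convolution, Q_j = Σ (P_i / 10 mm) · U_{j−i}.
At t = 24 h (j=4): Q = (2.6/10)·10.4 + (22.5/10)·14.4 + (2.3/10)·20.0 = 39.7 m³/s.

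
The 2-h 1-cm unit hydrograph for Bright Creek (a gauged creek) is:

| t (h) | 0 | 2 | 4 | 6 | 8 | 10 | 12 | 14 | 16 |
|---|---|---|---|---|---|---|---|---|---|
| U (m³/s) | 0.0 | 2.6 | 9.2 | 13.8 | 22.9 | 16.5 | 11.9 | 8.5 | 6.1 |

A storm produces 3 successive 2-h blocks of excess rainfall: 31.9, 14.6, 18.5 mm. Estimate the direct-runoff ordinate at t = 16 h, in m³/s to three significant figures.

By discrete convolution, Q_j = Σ (P_i / 10 mm) · U_{j−i}.
At t = 16 h (j=8): Q = (31.9/10)·6.1 + (14.6/10)·8.5 + (18.5/10)·11.9 = 53.9 m³/s.

Q ≈ 53.9 m³/s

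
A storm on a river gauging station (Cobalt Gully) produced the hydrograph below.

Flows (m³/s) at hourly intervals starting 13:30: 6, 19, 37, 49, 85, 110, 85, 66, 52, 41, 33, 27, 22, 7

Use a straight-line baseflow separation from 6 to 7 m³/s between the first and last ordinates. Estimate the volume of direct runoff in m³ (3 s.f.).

V ≈ 1.97 × 10^6 m³

Direct-runoff ordinates (Q − Q_b): 0.00, 12.92, 30.85, 42.77, 78.69, 103.62, 78.54, 59.46, 45.38, 34.31, 26.23, 20.15, 15.08, 0.00 m³/s.
ΣQ_DR = 548.0 m³/s.
With Δt = 1 h = 3600 s, V = ΣQ_DR · Δt = 548.0 × 3600 = 1.97 × 10^6 m³.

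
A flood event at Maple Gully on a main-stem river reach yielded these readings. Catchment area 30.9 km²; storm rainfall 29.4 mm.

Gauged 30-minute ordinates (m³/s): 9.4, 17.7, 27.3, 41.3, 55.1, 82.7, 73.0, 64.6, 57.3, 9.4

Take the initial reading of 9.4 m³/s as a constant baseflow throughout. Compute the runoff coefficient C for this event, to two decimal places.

ΣQ_DR = 343.8 m³/s; V = ΣQ_DR·Δt = 6.188 × 10^5 m³.
Runoff depth d = V / A = 20.03 mm.
C = d / P = 20.03 / 29.4 = 0.68.

C ≈ 0.68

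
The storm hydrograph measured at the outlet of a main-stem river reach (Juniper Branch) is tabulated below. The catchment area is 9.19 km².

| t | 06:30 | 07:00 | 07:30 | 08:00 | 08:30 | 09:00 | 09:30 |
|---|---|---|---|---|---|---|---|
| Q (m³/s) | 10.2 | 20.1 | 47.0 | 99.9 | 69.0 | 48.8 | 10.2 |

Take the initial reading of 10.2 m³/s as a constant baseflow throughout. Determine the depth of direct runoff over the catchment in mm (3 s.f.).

d ≈ 45.8 mm

Direct runoff: 0.0, 9.9, 36.8, 89.7, 58.8, 38.6, 0.0 m³/s; ΣQ_DR = 233.8 m³/s.
V = ΣQ_DR · Δt = 233.8 × 1800 s = 4.208 × 10^5 m³.
Over A = 9.19 km², depth = V / A = 45.8 mm.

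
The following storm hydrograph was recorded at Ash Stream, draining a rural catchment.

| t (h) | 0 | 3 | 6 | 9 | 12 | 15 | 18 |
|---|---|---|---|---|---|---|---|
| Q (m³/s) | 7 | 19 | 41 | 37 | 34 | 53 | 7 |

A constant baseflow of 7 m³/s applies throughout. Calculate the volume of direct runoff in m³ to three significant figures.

Direct-runoff ordinates (Q − Q_b): 0.0, 12.0, 34.0, 30.0, 27.0, 46.0, 0.0 m³/s.
ΣQ_DR = 149.0 m³/s.
With Δt = 3 h = 10800 s, V = ΣQ_DR · Δt = 149.0 × 10800 = 1.61 × 10^6 m³.

V ≈ 1.61 × 10^6 m³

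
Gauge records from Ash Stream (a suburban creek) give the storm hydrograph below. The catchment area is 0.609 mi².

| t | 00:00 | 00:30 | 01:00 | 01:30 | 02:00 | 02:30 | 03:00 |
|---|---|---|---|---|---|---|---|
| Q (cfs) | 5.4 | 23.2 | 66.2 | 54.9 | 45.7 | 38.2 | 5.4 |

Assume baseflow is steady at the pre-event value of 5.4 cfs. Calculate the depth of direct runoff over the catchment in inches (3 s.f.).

d ≈ 0.256 in

Direct runoff: 0.0, 17.8, 60.8, 49.5, 40.3, 32.8, 0.0 cfs; ΣQ_DR = 201.2 cfs.
V = ΣQ_DR · Δt = 201.2 × 1800 s = 3.622 × 10^5 ft³.
Over A = 0.609 mi², depth = V / A = 0.256 in.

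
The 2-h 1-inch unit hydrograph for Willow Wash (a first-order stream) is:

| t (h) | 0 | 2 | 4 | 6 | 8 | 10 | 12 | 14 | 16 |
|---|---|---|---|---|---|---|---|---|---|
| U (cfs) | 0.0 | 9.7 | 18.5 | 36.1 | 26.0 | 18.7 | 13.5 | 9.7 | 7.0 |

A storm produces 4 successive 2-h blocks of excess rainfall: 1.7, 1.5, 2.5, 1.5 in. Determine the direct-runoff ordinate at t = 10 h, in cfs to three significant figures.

By discrete convolution, Q_j = Σ (P_i / 1 in) · U_{j−i}.
At t = 10 h (j=5): Q = (1.7/1)·18.7 + (1.5/1)·26.0 + (2.5/1)·36.1 + (1.5/1)·18.5 = 189 cfs.

Q ≈ 189 cfs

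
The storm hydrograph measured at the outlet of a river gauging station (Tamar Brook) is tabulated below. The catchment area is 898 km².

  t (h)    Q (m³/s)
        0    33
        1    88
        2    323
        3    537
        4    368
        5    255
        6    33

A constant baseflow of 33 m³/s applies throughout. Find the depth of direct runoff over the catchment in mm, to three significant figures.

d ≈ 5.64 mm

Direct runoff: 0.0, 55.0, 290.0, 504.0, 335.0, 222.0, 0.0 m³/s; ΣQ_DR = 1406 m³/s.
V = ΣQ_DR · Δt = 1406 × 3600 s = 5.062 × 10^6 m³.
Over A = 898 km², depth = V / A = 5.64 mm.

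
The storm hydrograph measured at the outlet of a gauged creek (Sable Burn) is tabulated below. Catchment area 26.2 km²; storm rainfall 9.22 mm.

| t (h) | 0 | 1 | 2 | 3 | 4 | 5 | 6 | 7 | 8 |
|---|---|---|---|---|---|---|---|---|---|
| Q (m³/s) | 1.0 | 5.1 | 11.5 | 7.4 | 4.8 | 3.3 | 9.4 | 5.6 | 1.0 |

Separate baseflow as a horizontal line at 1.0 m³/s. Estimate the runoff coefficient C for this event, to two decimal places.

C ≈ 0.60

ΣQ_DR = 40.10 m³/s; V = ΣQ_DR·Δt = 1.444 × 10^5 m³.
Runoff depth d = V / A = 5.510 mm.
C = d / P = 5.510 / 9.22 = 0.60.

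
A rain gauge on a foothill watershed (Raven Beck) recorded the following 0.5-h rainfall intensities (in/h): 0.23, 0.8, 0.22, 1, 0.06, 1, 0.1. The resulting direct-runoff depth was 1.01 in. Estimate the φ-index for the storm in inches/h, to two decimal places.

Only the 3 blocks with intensity above φ contribute runoff: 0.8, 1, 1 in/h.
Σ(I−φ)·Δt = d  ⇒  (0.8+1+1 − 3φ)·0.5 = 1.01
φ = (2.800 − 1.01/0.5) / 3 = 0.26 in/h.

φ ≈ 0.26 in/h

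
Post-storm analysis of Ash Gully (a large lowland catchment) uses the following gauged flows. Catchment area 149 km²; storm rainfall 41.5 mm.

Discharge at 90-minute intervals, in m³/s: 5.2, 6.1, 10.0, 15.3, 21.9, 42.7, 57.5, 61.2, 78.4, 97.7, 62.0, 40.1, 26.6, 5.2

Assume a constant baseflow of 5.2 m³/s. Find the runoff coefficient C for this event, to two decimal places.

C ≈ 0.40

ΣQ_DR = 457.1 m³/s; V = ΣQ_DR·Δt = 2.468 × 10^6 m³.
Runoff depth d = V / A = 16.57 mm.
C = d / P = 16.57 / 41.5 = 0.40.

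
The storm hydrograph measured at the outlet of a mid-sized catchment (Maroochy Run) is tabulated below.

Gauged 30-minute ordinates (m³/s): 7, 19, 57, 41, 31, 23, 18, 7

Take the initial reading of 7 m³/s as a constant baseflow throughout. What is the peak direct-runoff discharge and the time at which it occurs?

Q_p = 50.0 m³/s at t = 1 h

Subtracting baseflow gives direct-runoff ordinates: 0.0, 12.0, 50.0, 34.0, 24.0, 16.0, 11.0, 0.0 m³/s.
The maximum is 50.0 m³/s, occurring at the reading for t = 1 h.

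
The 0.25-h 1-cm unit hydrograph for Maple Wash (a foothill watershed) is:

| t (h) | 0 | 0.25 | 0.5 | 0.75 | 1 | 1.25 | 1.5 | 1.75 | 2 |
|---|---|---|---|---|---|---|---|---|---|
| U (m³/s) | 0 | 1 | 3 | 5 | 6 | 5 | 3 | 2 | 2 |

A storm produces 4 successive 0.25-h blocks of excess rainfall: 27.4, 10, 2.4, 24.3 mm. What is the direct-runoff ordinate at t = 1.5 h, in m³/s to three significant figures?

By discrete convolution, Q_j = Σ (P_i / 10 mm) · U_{j−i}.
At t = 1.5 h (j=6): Q = (27.4/10)·3 + (10/10)·5 + (2.4/10)·6 + (24.3/10)·5 = 26.8 m³/s.

Q ≈ 26.8 m³/s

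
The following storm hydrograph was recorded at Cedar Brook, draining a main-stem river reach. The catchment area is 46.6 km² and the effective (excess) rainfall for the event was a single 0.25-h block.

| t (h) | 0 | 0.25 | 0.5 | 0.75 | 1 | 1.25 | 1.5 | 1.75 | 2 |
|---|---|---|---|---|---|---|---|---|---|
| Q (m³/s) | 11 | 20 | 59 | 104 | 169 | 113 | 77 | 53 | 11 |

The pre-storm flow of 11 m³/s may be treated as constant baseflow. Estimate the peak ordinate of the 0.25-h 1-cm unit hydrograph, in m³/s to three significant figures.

Direct runoff: 0.0, 9.0, 48.0, 93.0, 158.0, 102.0, 66.0, 42.0, 0.0 m³/s; ΣQ_DR = 518.0 m³/s, peak = 158.0 m³/s.
Runoff depth d = ΣQ_DR·Δt / A = 518.0 × 900 / (46.6 km²) = 10.00 mm.
The 1-cm UH is the DRH scaled by (10 mm)/d, so U_p = 158.0 × 10/10.00 = 158 m³/s.

U_p ≈ 158 m³/s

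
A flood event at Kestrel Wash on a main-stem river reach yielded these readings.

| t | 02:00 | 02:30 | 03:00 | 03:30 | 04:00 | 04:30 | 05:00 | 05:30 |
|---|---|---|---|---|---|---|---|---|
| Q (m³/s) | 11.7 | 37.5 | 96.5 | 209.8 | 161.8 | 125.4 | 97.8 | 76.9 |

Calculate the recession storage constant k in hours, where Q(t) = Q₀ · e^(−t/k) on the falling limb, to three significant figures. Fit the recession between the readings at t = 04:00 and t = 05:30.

k ≈ 2.02 h

On the falling limb, Q drops from 161.8 to 76.9 m³/s between t = 04:00 and t = 05:30 (Δt = 1.5 h).
k = −Δt / ln(Q₂/Q₁) = −1.5 / ln(76.9/161.8) = 2.02 h.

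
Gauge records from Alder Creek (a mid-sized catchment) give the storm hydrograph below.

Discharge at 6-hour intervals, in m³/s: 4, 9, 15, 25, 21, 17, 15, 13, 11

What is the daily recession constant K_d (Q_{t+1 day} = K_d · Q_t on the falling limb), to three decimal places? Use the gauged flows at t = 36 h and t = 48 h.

Between t = 36 h and t = 48 h the flow falls from 15 to 11 m³/s over 2×6 h = 12 h.
Per-interval ratio K = (11/15)^(1/2) = 0.8563; K_d = K^(24/6) = 0.538.

K_d ≈ 0.538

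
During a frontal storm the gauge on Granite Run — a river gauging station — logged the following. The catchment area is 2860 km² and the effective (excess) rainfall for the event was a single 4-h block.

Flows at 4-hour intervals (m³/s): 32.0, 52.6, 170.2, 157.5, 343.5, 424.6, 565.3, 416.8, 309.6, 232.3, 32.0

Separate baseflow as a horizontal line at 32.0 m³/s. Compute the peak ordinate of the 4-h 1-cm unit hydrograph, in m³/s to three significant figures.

U_p ≈ 444 m³/s

Direct runoff: 0.0, 20.6, 138.2, 125.5, 311.5, 392.6, 533.3, 384.8, 277.6, 200.3, 0.0 m³/s; ΣQ_DR = 2384 m³/s, peak = 533.3 m³/s.
Runoff depth d = ΣQ_DR·Δt / A = 2384 × 14400 / (2860 km²) = 12.01 mm.
The 1-cm UH is the DRH scaled by (10 mm)/d, so U_p = 533.3 × 10/12.01 = 444 m³/s.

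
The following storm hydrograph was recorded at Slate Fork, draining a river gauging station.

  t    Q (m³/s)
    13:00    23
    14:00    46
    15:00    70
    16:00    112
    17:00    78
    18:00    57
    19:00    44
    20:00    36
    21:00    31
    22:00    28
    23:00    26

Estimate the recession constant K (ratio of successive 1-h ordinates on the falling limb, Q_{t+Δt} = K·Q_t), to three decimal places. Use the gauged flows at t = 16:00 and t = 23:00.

Using the recession-limb readings at t = 16:00 and t = 23:00: Q falls from 112 to 26 m³/s over 7 intervals.
K = (Q₂/Q₁)^(1/7) = (26/112)^(1/7) = 0.812.

K ≈ 0.812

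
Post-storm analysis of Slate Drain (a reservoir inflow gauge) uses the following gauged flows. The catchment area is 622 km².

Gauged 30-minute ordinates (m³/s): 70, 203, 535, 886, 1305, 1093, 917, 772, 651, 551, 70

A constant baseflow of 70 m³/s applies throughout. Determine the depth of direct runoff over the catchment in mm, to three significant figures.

Direct runoff: 0.0, 133.0, 465.0, 816.0, 1235.0, 1023.0, 847.0, 702.0, 581.0, 481.0, 0.0 m³/s; ΣQ_DR = 6283 m³/s.
V = ΣQ_DR · Δt = 6283 × 1800 s = 1.131 × 10^7 m³.
Over A = 622 km², depth = V / A = 18.2 mm.

d ≈ 18.2 mm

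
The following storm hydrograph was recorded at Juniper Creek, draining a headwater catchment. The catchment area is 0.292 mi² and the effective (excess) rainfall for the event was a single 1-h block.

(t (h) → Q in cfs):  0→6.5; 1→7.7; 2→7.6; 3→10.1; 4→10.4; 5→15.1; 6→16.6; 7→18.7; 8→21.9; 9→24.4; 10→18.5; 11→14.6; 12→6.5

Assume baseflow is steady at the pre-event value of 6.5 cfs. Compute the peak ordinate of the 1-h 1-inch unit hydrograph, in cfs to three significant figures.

U_p ≈ 35.8 cfs

Direct runoff: 0.0, 1.2, 1.1, 3.6, 3.9, 8.6, 10.1, 12.2, 15.4, 17.9, 12.0, 8.1, 0.0 cfs; ΣQ_DR = 94.10 cfs, peak = 17.9 cfs.
Runoff depth d = ΣQ_DR·Δt / A = 94.10 × 3600 / (0.292 mi²) = 0.4994 in.
The 1-inch UH is the DRH scaled by (1 in)/d, so U_p = 17.9 × 1/0.4994 = 35.8 cfs.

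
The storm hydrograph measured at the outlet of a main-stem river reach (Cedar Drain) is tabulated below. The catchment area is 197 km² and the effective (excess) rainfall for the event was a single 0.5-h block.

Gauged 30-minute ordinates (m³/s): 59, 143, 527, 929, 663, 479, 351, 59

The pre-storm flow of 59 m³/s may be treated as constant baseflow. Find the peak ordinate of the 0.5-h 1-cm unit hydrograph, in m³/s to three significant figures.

Direct runoff: 0.0, 84.0, 468.0, 870.0, 604.0, 420.0, 292.0, 0.0 m³/s; ΣQ_DR = 2738 m³/s, peak = 870.0 m³/s.
Runoff depth d = ΣQ_DR·Δt / A = 2738 × 1800 / (197 km²) = 25.02 mm.
The 1-cm UH is the DRH scaled by (10 mm)/d, so U_p = 870.0 × 10/25.02 = 348 m³/s.

U_p ≈ 348 m³/s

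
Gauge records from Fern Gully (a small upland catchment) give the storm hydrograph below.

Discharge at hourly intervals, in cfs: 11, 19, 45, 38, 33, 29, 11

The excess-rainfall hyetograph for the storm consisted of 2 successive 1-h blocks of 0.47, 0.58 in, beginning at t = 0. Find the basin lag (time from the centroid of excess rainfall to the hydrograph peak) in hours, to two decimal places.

Centroid of excess rainfall: t_c = Σ P_i·t̄_i / ΣP_i = 1.0524 h (block centres at 0.5, 1.5 h).
Hydrograph peak occurs at t = 2 h, so basin lag t_L = 2 − 1.0524 = 0.95 h.

t_L ≈ 0.95 h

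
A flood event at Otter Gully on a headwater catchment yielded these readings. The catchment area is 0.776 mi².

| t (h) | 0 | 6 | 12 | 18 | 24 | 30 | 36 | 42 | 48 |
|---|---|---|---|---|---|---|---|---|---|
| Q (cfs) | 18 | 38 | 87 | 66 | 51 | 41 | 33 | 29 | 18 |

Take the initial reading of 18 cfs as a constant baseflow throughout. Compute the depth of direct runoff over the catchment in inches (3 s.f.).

d ≈ 2.62 in

Direct runoff: 0.0, 20.0, 69.0, 48.0, 33.0, 23.0, 15.0, 11.0, 0.0 cfs; ΣQ_DR = 219.0 cfs.
V = ΣQ_DR · Δt = 219.0 × 21600 s = 4.730 × 10^6 ft³.
Over A = 0.776 mi², depth = V / A = 2.62 in.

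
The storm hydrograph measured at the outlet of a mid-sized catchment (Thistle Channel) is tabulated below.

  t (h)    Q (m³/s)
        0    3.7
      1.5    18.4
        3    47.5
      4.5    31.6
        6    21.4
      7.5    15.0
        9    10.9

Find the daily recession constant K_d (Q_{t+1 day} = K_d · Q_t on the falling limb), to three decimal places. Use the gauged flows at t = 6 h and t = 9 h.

K_d ≈ 0.005

Between t = 6 h and t = 9 h the flow falls from 21.4 to 10.9 m³/s over 2×1.5 h = 3 h.
Per-interval ratio K = (10.9/21.4)^(1/2) = 0.7137; K_d = K^(24/1.5) = 0.005.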